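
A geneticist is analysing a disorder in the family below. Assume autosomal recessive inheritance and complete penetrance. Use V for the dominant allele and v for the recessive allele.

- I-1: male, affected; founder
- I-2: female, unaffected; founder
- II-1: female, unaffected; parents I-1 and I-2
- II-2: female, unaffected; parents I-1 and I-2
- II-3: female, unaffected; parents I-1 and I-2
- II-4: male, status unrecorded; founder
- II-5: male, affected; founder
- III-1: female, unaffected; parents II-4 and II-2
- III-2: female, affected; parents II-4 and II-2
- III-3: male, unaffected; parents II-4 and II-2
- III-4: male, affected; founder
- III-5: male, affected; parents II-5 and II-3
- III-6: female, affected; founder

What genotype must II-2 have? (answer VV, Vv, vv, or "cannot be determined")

From phenotype alone, II-2 is VV or Vv.
II-2 is unaffected so carries V and received v from I-1 (vv), so II-2 is Vv.

Vv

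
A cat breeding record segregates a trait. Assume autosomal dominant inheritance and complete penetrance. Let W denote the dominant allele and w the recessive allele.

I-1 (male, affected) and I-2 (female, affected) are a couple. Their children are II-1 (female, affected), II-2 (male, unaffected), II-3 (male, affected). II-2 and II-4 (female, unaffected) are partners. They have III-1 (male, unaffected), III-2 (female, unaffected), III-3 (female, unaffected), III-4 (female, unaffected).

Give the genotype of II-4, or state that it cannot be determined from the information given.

II-4 is unaffected, so II-4 is ww.

ww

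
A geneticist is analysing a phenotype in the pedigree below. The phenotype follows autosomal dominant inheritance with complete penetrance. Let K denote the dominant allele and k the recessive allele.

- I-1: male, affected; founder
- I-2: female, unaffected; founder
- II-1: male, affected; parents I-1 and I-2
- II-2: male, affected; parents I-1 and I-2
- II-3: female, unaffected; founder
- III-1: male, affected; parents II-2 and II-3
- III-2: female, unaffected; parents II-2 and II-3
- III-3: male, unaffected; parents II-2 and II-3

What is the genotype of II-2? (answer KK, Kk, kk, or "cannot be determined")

Kk

From phenotype alone, II-2 is KK or Kk.
II-2 is affected so carries K and received k from I-2 (kk), so II-2 is Kk.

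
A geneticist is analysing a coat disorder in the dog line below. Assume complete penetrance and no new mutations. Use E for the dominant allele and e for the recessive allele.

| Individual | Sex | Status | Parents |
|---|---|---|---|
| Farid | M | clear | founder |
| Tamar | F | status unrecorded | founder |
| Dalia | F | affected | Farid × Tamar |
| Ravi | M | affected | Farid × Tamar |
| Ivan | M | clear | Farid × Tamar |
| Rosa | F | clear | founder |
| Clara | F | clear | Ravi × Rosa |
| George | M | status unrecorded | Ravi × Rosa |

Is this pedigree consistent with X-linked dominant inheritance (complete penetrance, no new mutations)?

Under X-linked dominant, Clara (clear, female) cannot arise from Ravi (affected) × Rosa (clear).

No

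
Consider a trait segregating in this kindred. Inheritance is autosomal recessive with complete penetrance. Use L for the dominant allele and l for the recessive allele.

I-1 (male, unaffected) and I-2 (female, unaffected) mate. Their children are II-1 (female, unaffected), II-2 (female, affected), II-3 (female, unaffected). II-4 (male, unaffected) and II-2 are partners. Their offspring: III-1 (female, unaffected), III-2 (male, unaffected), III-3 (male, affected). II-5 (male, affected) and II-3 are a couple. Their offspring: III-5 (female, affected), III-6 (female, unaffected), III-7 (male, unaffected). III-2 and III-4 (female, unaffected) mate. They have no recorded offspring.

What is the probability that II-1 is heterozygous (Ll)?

2/3

I-1 is unaffected so carries L and passed l to II-2 (ll), so I-1 is Ll.
I-2 is unaffected so carries L and passed l to II-2 (ll), so I-2 is Ll.
Their cross gives offspring ratios 1/4 LL : 1/2 Ll : 1/4 ll. Conditioning on II-1 being unaffected, P(Ll) = 1/2 / 3/4 = 2/3.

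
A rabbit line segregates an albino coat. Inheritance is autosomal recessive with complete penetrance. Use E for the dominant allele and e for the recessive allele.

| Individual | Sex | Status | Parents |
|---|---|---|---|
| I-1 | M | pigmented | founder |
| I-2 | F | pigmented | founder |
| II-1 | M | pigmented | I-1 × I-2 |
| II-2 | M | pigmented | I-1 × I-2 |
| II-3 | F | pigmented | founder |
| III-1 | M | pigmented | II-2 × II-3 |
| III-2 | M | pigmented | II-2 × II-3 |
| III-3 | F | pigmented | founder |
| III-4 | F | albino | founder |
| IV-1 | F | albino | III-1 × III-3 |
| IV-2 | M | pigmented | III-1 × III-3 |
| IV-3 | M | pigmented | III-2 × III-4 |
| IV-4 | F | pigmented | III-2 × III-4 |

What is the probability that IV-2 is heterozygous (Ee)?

2/3

III-1 is pigmented so carries E and passed e to IV-1 (ee), so III-1 is Ee.
III-3 is pigmented so carries E and passed e to IV-1 (ee), so III-3 is Ee.
Their cross gives offspring ratios 1/4 EE : 1/2 Ee : 1/4 ee. Conditioning on IV-2 being pigmented, P(Ee) = 1/2 / 3/4 = 2/3.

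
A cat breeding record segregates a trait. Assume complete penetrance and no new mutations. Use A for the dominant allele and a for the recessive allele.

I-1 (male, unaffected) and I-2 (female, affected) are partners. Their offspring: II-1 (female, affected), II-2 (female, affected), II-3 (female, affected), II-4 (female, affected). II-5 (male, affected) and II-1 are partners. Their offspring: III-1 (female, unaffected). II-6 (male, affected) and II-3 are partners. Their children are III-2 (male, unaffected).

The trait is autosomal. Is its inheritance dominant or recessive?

II-5 and II-1 are both affected yet have an unaffected child III-1. Under a recessive model two affected parents are homozygous and every child would be affected, so the trait cannot be recessive.

dominant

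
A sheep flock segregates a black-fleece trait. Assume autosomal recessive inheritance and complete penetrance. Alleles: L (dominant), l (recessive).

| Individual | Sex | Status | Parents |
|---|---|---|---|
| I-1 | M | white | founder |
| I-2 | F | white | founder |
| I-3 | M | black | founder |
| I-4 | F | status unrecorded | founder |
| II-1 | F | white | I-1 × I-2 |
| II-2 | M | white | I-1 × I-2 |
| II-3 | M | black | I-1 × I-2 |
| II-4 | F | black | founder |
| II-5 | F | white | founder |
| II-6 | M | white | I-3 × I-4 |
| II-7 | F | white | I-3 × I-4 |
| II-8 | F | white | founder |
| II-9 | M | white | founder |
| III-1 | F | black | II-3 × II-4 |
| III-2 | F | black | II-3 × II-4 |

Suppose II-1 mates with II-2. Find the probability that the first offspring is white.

8/9

I-1 is white so carries L and passed l to II-3 (ll), so I-1 is Ll.
I-2 is white so carries L and passed l to II-3 (ll), so I-2 is Ll.
II-1 is a white offspring of I-1 (Ll) × I-2 (Ll), whose cross gives 1/4 LL : 1/2 Ll : 1/4 ll; conditioning on being white, II-1 is LL with probability 1/3, Ll with probability 2/3.
II-2 is a white offspring of I-1 (Ll) × I-2 (Ll), whose cross gives 1/4 LL : 1/2 Ll : 1/4 ll; conditioning on being white, II-2 is LL with probability 1/3, Ll with probability 2/3.
Summing over parental genotype combinations, P(offspring is white) = 1/9·1 + 2/9·1 + 2/9·1 + 4/9·3/4 = 8/9.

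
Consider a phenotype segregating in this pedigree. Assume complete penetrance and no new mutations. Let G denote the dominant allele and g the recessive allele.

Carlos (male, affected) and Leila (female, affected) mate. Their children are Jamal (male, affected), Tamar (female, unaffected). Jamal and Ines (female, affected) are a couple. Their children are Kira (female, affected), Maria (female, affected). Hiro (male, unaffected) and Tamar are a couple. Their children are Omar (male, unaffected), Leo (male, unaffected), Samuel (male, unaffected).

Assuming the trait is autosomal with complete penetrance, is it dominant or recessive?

Carlos and Leila are both affected yet have an unaffected child Tamar. Under a recessive model two affected parents are homozygous and every child would be affected, so the trait cannot be recessive.

dominant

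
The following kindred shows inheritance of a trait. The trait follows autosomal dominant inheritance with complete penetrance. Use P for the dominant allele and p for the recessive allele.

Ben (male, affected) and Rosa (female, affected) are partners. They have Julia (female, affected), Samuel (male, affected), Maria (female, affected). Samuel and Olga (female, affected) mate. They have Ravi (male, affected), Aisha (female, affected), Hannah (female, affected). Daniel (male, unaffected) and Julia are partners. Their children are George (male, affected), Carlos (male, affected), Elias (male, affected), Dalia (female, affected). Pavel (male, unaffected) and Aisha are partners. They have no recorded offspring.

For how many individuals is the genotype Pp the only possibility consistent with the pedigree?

4

Obligate heterozygotes: George is affected so carries P and received p from Daniel (pp), so George is Pp; Carlos is affected so carries P and received p from Daniel (pp), so Carlos is Pp; Elias is affected so carries P and received p from Daniel (pp), so Elias is Pp; Dalia is affected so carries P and received p from Daniel (pp), so Dalia is Pp.
Every other individual is either homozygous by phenotype or has at least one consistent homozygous assignment, so the count is 4.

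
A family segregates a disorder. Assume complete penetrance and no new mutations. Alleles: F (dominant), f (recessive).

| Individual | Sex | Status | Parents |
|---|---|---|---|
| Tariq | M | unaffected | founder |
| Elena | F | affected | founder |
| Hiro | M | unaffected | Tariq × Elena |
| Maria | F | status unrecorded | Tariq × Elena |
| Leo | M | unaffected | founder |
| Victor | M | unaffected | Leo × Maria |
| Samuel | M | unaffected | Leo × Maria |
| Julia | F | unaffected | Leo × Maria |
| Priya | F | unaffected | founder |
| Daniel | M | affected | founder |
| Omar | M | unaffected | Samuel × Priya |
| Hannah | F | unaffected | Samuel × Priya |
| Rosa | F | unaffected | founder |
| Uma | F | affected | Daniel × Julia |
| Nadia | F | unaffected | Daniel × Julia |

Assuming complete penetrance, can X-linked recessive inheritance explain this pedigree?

Under X-linked recessive, Hiro (unaffected, male) cannot arise from Tariq (unaffected) × Elena (affected).

No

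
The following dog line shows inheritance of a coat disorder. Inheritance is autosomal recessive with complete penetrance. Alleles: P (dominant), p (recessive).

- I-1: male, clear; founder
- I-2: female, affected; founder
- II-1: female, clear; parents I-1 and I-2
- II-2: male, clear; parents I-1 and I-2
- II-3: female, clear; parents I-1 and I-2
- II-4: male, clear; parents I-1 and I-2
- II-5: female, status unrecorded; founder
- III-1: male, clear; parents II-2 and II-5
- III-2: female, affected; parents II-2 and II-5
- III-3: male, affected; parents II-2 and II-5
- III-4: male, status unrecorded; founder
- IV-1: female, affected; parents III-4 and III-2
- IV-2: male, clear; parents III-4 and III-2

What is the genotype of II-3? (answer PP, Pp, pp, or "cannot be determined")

From phenotype alone, II-3 is PP or Pp.
II-3 is clear so carries P and received p from I-2 (pp), so II-3 is Pp.

Pp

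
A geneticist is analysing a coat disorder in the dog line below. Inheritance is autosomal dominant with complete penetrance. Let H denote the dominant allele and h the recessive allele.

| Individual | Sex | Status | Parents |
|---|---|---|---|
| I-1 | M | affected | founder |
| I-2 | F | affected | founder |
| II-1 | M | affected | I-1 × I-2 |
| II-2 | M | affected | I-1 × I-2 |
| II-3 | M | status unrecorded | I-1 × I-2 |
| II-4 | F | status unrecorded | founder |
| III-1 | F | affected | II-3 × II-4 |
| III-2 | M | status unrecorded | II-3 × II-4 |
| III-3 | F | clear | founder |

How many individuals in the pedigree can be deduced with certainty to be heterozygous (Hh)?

No individual's genotype is forced to Hh by the pedigree, so the count is 0.

0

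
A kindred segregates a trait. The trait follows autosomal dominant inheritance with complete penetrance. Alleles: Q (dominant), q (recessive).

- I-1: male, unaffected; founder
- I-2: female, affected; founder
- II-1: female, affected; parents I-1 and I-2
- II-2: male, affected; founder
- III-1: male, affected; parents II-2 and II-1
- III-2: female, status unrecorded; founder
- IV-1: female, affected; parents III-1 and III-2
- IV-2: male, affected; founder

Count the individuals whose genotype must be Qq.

Obligate heterozygotes: II-1 is affected so carries Q and received q from I-1 (qq), so II-1 is Qq.
Every other individual is either homozygous by phenotype or has at least one consistent homozygous assignment, so the count is 1.

1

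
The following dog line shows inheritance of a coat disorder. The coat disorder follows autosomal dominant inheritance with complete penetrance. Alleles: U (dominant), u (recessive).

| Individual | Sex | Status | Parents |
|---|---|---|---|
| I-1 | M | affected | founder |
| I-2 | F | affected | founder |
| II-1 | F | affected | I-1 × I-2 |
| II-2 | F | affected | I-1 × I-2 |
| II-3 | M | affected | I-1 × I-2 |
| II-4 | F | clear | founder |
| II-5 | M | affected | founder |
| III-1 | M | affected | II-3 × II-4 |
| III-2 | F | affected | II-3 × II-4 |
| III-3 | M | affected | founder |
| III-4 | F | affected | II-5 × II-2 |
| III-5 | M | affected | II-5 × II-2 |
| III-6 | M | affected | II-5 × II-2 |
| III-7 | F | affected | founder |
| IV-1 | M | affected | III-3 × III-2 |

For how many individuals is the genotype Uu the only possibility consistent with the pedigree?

2

Obligate heterozygotes: III-1 is affected so carries U and received u from II-4 (uu), so III-1 is Uu; III-2 is affected so carries U and received u from II-4 (uu), so III-2 is Uu.
Every other individual is either homozygous by phenotype or has at least one consistent homozygous assignment, so the count is 2.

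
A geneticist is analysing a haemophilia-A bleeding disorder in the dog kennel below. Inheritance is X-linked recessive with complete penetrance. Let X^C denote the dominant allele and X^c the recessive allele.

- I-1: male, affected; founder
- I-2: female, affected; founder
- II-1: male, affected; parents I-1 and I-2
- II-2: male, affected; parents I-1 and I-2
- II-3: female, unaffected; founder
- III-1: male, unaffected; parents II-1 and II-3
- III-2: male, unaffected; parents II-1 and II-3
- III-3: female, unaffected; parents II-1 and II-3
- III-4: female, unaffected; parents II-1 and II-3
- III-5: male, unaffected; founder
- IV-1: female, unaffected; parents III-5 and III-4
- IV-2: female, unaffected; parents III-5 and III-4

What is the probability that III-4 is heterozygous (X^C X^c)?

1

III-4 is unaffected so carries C and received c from II-1 (X^c Y), so III-4 is X^C X^c, giving P(X^C X^c) = 1.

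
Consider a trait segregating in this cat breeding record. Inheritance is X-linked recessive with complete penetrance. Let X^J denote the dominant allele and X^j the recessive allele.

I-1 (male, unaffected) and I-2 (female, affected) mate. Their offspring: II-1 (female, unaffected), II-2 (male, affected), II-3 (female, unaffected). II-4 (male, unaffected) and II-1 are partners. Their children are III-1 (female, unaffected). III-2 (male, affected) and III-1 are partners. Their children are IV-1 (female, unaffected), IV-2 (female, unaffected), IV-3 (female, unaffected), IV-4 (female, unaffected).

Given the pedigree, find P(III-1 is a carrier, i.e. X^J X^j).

II-4 is unaffected, so II-4 is X^J Y.
II-1 is unaffected so carries J and received j from I-2 (X^j X^j), so II-1 is X^J X^j.
Their cross gives offspring ratios 1/2 X^J X^J : 1/2 X^J X^j. Conditioning on III-1 being unaffected, P(X^J X^j) = 1/2 / 1 = 1/2 before taking III-1's own offspring into account.
III-2 is affected, so III-2 is X^j Y.
Now use III-1's offspring. Probability of each recorded status — unaffected daughter IV-1: 1/2 if III-1 is X^J X^j, 1 if X^J X^J; unaffected daughter IV-2: 1/2 if III-1 is X^J X^j, 1 if X^J X^J; unaffected daughter IV-3: 1/2 if III-1 is X^J X^j, 1 if X^J X^J; unaffected daughter IV-4: 1/2 if III-1 is X^J X^j, 1 if X^J X^J.
Bayes: P(X^J X^j) = 1/2·1/16 / (1/2·1/16 + 1/2·1) = 1/17.

1/17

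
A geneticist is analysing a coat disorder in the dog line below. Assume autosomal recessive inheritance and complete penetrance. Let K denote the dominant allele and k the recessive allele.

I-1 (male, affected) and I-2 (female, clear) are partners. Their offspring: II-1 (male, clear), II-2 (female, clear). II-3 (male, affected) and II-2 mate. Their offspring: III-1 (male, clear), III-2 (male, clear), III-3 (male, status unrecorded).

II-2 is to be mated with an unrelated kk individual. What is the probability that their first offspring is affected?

II-2 is clear so carries K and received k from I-1 (kk), so II-2 is Kk.
The cross gives 1/2 Kk : 1/2 kk, so P(offspring is affected) = 1/2.

1/2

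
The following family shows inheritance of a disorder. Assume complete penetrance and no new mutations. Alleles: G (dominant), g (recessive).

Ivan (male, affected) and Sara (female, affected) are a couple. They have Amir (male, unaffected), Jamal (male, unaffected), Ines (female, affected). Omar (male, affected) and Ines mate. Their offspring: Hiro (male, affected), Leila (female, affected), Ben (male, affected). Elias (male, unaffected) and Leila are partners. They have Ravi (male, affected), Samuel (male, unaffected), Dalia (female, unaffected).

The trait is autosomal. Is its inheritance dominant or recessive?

dominant

Ivan and Sara are both affected yet have an unaffected child Amir. Under a recessive model two affected parents are homozygous and every child would be affected, so the trait cannot be recessive.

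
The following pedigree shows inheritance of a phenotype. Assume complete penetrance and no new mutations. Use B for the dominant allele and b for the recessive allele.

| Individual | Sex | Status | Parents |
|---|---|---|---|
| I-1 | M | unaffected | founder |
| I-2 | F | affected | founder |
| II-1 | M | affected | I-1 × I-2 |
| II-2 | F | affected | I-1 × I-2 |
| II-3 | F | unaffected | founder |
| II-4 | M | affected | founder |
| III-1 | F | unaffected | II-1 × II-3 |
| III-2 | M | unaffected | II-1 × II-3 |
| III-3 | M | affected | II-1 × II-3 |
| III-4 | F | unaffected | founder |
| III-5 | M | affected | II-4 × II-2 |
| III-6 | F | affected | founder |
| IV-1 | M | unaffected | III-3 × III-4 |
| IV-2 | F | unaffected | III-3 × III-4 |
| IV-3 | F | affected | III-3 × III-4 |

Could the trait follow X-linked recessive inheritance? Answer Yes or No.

No

Under X-linked recessive, II-2 (affected, female) cannot arise from I-1 (unaffected) × I-2 (affected).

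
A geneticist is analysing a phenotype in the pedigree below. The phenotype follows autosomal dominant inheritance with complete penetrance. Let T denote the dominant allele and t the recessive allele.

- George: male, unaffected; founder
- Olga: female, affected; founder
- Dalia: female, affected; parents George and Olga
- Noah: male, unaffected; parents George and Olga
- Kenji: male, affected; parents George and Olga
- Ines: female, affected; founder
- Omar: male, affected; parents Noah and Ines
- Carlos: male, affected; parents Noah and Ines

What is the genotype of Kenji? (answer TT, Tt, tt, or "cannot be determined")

Tt

From phenotype alone, Kenji is TT or Tt.
Kenji is affected so carries T and received t from George (tt), so Kenji is Tt.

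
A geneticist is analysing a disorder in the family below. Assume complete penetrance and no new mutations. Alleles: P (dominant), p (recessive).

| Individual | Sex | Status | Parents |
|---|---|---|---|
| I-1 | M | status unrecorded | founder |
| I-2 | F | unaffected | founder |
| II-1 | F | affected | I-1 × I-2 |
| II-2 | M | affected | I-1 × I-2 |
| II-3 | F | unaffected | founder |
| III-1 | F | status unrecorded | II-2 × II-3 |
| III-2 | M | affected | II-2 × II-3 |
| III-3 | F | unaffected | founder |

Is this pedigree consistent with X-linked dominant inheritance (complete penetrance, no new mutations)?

No

Under X-linked dominant, II-2 (affected, male) cannot arise from I-1 (unrecorded) × I-2 (unaffected).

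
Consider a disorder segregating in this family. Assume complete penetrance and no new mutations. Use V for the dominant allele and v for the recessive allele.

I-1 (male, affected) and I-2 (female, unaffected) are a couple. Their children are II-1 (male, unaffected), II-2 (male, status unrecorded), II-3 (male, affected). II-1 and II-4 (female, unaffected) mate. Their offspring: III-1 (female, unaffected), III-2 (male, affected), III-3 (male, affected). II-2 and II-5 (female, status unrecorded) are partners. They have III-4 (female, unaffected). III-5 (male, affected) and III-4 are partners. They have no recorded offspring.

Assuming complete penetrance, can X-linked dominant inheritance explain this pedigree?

No

Under X-linked dominant, II-3 (affected, male) cannot arise from I-1 (affected) × I-2 (unaffected).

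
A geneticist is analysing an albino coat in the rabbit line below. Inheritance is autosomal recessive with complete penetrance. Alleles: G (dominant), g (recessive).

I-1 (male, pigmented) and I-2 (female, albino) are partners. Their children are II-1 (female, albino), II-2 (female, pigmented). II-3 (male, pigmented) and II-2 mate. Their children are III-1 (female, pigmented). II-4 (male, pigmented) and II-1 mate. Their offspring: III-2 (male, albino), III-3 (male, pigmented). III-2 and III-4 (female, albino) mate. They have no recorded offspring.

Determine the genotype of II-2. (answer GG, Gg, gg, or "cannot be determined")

Gg

From phenotype alone, II-2 is GG or Gg.
II-2 is pigmented so carries G and received g from I-2 (gg), so II-2 is Gg.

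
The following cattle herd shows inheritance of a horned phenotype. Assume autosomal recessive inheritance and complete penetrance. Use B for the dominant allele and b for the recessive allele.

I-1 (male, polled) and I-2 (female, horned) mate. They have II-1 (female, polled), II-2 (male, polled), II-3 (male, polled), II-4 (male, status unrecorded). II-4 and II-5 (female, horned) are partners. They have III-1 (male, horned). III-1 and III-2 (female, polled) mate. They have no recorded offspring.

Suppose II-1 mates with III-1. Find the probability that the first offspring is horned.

1/2

II-1 is polled so carries B and received b from I-2 (bb), so II-1 is Bb.
III-1 is horned, so III-1 is bb.
The cross gives 1/2 Bb : 1/2 bb, so P(offspring is horned) = 1/2.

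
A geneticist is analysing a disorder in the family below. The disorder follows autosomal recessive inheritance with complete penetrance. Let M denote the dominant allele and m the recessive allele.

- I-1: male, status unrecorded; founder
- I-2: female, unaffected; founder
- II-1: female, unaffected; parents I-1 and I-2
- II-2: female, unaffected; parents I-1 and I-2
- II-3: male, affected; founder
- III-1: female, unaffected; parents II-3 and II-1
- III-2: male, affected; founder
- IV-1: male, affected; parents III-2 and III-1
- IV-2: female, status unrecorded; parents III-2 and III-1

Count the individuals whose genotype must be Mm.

1

Obligate heterozygotes: III-1 is unaffected so carries M and received m from II-3 (mm), so III-1 is Mm.
Every other individual is either homozygous by phenotype or has at least one consistent homozygous assignment, so the count is 1.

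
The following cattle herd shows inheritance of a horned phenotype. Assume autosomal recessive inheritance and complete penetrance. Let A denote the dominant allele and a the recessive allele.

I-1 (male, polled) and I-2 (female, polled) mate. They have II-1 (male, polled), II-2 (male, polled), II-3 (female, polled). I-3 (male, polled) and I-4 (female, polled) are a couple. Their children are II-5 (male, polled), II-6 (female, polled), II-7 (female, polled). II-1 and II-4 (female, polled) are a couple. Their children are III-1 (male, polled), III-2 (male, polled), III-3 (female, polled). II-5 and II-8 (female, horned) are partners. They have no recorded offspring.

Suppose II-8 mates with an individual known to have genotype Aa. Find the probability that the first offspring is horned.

II-8 is horned, so II-8 is aa.
The cross gives 1/2 Aa : 1/2 aa, so P(offspring is horned) = 1/2.

1/2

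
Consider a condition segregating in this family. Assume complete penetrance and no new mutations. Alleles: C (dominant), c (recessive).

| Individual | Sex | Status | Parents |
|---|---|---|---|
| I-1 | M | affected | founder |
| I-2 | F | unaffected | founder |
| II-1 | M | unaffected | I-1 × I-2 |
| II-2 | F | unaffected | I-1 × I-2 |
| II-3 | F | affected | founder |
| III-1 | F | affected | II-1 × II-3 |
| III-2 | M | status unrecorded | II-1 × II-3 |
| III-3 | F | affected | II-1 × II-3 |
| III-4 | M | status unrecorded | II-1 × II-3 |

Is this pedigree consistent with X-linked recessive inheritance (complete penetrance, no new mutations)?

No

Under X-linked recessive, III-1 (affected, female) cannot arise from II-1 (unaffected) × II-3 (affected).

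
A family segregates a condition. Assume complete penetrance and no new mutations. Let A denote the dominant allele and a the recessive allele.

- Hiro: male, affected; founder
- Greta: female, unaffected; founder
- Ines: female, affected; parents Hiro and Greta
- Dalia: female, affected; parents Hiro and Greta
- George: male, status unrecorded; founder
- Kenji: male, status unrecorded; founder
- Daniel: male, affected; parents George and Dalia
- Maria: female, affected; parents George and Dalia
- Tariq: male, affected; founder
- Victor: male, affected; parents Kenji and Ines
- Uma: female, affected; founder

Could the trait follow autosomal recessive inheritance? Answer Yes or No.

A consistent assignment under autosomal recessive exists: Hiro aa, Greta Aa, Ines aa, Dalia aa, George Aa, Kenji Aa, Daniel aa, Maria aa, Tariq aa, Victor aa, Uma aa.
In this assignment every recorded phenotype matches its genotype and every non-founder's genotype is obtainable from its parents' genotypes, so the pedigree is consistent.

Yes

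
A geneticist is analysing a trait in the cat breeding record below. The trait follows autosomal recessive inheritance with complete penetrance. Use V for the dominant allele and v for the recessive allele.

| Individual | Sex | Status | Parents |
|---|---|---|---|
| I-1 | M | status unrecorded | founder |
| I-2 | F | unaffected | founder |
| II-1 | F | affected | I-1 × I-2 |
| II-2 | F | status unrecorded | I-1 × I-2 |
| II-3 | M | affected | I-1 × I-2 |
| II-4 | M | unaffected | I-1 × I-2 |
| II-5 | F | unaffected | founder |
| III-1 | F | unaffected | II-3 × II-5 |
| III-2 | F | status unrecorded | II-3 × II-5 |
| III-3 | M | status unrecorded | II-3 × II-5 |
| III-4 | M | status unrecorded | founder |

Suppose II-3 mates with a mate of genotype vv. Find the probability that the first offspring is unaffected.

II-3 is affected, so II-3 is vv.
The cross gives 1 vv, so P(offspring is unaffected) = 0.

0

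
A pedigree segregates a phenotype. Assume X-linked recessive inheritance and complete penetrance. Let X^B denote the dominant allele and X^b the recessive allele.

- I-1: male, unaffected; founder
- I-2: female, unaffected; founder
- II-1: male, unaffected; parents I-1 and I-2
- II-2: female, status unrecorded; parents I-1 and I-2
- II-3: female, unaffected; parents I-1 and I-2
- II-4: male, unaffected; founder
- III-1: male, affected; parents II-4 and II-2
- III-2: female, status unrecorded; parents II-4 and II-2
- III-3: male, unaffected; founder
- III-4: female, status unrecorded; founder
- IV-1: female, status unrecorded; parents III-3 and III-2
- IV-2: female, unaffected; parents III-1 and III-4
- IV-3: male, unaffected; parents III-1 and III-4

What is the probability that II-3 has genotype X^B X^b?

1/2

I-1 is unaffected, so I-1 is X^B Y.
I-2 is unaffected so carries B and passed b to II-2 (X^B X^b, whose B came from I-1), so I-2 is X^B X^b.
Their cross gives offspring ratios 1/2 X^B X^B : 1/2 X^B X^b. Conditioning on II-3 being unaffected, P(X^B X^b) = 1/2 / 1 = 1/2.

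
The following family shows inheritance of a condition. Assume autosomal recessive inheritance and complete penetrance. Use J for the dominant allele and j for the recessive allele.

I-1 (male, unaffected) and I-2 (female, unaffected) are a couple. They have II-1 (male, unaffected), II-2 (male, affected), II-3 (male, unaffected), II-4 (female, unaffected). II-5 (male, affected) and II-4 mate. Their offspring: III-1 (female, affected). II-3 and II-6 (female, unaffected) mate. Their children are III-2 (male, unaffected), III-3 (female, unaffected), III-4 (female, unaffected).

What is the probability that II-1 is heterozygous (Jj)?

2/3

I-1 is unaffected so carries J and passed j to II-2 (jj), so I-1 is Jj.
I-2 is unaffected so carries J and passed j to II-2 (jj), so I-2 is Jj.
Their cross gives offspring ratios 1/4 JJ : 1/2 Jj : 1/4 jj. Conditioning on II-1 being unaffected, P(Jj) = 1/2 / 3/4 = 2/3.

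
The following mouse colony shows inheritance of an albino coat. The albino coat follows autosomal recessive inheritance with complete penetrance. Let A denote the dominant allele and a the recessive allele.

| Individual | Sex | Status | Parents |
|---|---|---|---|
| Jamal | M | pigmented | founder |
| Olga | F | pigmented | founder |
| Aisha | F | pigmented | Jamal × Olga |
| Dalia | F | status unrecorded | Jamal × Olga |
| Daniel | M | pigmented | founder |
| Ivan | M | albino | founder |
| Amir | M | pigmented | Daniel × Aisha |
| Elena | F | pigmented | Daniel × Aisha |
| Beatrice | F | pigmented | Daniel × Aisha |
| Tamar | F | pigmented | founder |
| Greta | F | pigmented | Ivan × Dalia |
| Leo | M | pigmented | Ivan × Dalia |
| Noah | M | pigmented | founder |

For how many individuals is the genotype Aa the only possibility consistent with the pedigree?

Obligate heterozygotes: Greta is pigmented so carries A and received a from Ivan (aa), so Greta is Aa; Leo is pigmented so carries A and received a from Ivan (aa), so Leo is Aa.
Every other individual is either homozygous by phenotype or has at least one consistent homozygous assignment, so the count is 2.

2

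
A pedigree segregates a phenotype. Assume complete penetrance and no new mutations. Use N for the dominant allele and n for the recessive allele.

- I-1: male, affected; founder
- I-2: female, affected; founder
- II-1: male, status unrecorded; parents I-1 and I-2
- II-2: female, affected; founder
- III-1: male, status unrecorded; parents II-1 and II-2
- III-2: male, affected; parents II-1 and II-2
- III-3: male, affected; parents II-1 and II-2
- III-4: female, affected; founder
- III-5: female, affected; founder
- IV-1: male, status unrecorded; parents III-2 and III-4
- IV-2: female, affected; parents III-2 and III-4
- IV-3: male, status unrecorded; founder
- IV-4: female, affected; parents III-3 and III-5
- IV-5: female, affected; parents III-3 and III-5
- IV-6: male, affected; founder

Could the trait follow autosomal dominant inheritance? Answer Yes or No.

Yes

A consistent assignment under autosomal dominant exists: I-1 NN, I-2 NN, II-1 NN, II-2 NN, III-1 NN, III-2 NN, III-3 NN, III-4 NN, III-5 NN, IV-1 NN, IV-2 NN, IV-3 NN, IV-4 NN, IV-5 NN, IV-6 NN.
In this assignment every recorded phenotype matches its genotype and every non-founder's genotype is obtainable from its parents' genotypes, so the pedigree is consistent.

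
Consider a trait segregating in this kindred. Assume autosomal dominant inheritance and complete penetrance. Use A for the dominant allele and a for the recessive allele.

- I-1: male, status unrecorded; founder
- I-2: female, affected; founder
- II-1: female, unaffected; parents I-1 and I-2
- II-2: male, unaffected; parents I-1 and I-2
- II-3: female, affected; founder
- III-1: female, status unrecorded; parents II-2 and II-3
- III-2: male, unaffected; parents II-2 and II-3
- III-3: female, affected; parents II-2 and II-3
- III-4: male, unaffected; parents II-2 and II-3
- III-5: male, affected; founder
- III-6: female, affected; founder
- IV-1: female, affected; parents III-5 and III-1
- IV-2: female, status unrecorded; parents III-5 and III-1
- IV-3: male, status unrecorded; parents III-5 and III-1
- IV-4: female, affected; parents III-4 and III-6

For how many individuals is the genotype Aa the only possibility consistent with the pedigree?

4

Obligate heterozygotes: I-2 is affected so carries A and passed a to II-1 (aa), so I-2 is Aa; II-3 is affected so carries A and passed a to III-2 (aa), so II-3 is Aa; III-3 is affected so carries A and received a from II-2 (aa), so III-3 is Aa; IV-4 is affected so carries A and received a from III-4 (aa), so IV-4 is Aa.
Every other individual is either homozygous by phenotype or has at least one consistent homozygous assignment, so the count is 4.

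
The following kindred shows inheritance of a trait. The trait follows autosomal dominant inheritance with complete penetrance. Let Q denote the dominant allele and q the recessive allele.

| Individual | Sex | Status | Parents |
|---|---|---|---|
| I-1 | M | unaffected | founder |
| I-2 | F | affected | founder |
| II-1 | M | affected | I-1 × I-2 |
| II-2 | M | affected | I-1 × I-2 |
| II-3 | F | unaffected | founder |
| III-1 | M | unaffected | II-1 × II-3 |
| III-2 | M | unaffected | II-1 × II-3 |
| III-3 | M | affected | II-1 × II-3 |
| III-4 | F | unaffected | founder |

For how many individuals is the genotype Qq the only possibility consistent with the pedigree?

3

Obligate heterozygotes: II-1 is affected so carries Q and received q from I-1 (qq), so II-1 is Qq; II-2 is affected so carries Q and received q from I-1 (qq), so II-2 is Qq; III-3 is affected so carries Q and received q from II-3 (qq), so III-3 is Qq.
Every other individual is either homozygous by phenotype or has at least one consistent homozygous assignment, so the count is 3.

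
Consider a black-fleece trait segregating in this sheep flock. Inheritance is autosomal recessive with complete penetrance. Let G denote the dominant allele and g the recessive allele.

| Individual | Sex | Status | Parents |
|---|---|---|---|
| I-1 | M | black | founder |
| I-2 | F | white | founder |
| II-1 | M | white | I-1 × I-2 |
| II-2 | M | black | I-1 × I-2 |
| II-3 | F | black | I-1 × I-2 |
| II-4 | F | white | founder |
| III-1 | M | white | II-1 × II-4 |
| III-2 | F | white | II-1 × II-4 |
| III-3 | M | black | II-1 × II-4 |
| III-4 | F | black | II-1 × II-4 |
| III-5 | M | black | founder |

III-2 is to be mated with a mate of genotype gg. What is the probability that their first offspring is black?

II-1 is white so carries G and received g from I-1 (gg), so II-1 is Gg.
II-4 is white so carries G and passed g to III-3 (gg), so II-4 is Gg.
III-2 is a white offspring of II-1 (Gg) × II-4 (Gg), whose cross gives 1/4 GG : 1/2 Gg : 1/4 gg; conditioning on being white, III-2 is GG with probability 1/3, Gg with probability 2/3.
Summing over parental genotype combinations, P(offspring is black) = 2/3·1/2 = 1/3.

1/3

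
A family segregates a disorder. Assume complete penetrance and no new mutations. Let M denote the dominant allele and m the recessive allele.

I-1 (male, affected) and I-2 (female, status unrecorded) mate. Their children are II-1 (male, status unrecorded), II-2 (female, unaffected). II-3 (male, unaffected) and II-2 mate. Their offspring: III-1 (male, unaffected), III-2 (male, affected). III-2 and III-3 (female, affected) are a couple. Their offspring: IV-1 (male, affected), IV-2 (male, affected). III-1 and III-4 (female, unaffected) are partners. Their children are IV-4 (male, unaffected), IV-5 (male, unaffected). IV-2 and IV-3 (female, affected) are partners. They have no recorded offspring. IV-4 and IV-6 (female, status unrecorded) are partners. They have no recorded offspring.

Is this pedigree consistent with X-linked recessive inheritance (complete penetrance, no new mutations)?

Yes

A consistent assignment under X-linked recessive exists: I-1 X^m Y, I-2 X^M X^M, II-1 X^M Y, II-2 X^M X^m, II-3 X^M Y, III-1 X^M Y, III-2 X^m Y, III-3 X^m X^m, III-4 X^M X^M, IV-1 X^m Y, IV-2 X^m Y, IV-3 X^m X^m, IV-4 X^M Y, IV-5 X^M Y, IV-6 X^M X^M.
In this assignment every recorded phenotype matches its genotype and every non-founder's genotype is obtainable from its parents' genotypes, so the pedigree is consistent.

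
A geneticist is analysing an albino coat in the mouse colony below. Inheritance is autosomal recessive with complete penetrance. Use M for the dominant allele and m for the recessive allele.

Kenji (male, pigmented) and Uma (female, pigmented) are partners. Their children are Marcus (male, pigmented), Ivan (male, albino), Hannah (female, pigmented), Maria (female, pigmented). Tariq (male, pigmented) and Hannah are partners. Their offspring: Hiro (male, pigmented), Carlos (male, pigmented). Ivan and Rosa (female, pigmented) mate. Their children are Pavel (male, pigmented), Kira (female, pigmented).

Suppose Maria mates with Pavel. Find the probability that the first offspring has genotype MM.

Kenji is pigmented so carries M and passed m to Ivan (mm), so Kenji is Mm.
Uma is pigmented so carries M and passed m to Ivan (mm), so Uma is Mm.
Maria is a pigmented offspring of Kenji (Mm) × Uma (Mm), whose cross gives 1/4 MM : 1/2 Mm : 1/4 mm; conditioning on being pigmented, Maria is MM with probability 1/3, Mm with probability 2/3.
Pavel is pigmented so carries M and received m from Ivan (mm), so Pavel is Mm.
Summing over parental genotype combinations, P(offspring has genotype MM) = 1/3·1/2 + 2/3·1/4 = 1/3.

1/3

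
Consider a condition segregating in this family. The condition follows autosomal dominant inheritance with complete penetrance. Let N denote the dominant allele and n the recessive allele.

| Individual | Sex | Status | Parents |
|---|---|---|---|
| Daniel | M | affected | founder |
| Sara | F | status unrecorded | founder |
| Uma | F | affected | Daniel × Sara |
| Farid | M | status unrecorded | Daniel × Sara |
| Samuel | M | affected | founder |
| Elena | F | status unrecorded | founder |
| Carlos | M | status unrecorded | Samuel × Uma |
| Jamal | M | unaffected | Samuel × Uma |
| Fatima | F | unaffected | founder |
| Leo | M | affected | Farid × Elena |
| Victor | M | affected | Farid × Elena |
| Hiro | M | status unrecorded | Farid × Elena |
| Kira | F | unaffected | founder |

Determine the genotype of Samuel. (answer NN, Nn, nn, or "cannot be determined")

Nn

From phenotype alone, Samuel is NN or Nn.
Samuel is affected so carries N and passed n to Jamal (nn), so Samuel is Nn.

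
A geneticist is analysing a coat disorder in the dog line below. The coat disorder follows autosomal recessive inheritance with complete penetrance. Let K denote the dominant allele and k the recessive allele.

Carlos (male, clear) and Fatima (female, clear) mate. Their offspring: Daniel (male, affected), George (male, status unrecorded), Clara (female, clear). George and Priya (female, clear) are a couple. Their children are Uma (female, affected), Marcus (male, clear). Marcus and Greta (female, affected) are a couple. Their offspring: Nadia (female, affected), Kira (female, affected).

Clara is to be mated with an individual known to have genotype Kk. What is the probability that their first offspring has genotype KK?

Carlos is clear so carries K and passed k to Daniel (kk), so Carlos is Kk.
Fatima is clear so carries K and passed k to Daniel (kk), so Fatima is Kk.
Clara is a clear offspring of Carlos (Kk) × Fatima (Kk), whose cross gives 1/4 KK : 1/2 Kk : 1/4 kk; conditioning on being clear, Clara is KK with probability 1/3, Kk with probability 2/3.
Summing over parental genotype combinations, P(offspring has genotype KK) = 1/3·1/2 + 2/3·1/4 = 1/3.

1/3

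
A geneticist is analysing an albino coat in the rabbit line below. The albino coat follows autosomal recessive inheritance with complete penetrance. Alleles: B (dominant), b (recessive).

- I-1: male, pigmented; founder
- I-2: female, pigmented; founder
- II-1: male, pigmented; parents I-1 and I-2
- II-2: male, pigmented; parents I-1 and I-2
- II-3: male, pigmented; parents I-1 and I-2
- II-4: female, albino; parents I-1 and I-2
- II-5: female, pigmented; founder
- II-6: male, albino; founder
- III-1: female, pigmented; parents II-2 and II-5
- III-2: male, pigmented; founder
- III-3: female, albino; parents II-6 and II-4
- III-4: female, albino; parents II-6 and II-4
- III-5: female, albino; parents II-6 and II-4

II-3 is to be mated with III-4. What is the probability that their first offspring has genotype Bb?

I-1 is pigmented so carries B and passed b to II-4 (bb), so I-1 is Bb.
I-2 is pigmented so carries B and passed b to II-4 (bb), so I-2 is Bb.
II-3 is a pigmented offspring of I-1 (Bb) × I-2 (Bb), whose cross gives 1/4 BB : 1/2 Bb : 1/4 bb; conditioning on being pigmented, II-3 is BB with probability 1/3, Bb with probability 2/3.
III-4 is albino, so III-4 is bb.
Summing over parental genotype combinations, P(offspring has genotype Bb) = 1/3·1 + 2/3·1/2 = 2/3.

2/3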